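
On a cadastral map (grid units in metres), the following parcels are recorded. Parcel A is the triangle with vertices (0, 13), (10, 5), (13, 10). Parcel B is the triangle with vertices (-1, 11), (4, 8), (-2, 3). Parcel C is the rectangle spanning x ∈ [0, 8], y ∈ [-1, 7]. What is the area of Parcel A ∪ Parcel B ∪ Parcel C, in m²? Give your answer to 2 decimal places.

119.13

By inclusion–exclusion:
Individual areas: |Parcel A| = 37, |Parcel B| = 21.5, |Parcel C| = 64.
|Parcel A∩Parcel B| = 0.
|Parcel A∩Parcel C| = 0.1.
|Parcel B∩Parcel C| = 3.2667.
|Parcel A∩Parcel B∩Parcel C| = 0.
|Parcel A ∪ Parcel B ∪ Parcel C| = 122.5 − 3.3667 + 0 = 119.13.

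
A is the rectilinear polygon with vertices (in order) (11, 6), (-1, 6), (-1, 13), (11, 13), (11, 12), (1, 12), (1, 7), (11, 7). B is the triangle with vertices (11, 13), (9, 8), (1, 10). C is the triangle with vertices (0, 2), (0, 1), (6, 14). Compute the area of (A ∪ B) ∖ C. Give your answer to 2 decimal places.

53.93

|A ∪ B| = 54.5333.
|(A ∪ B) ∩ C| = 0.6044.
|(A ∪ B) ∖ C| = 54.5333 − 0.6044 = 53.93.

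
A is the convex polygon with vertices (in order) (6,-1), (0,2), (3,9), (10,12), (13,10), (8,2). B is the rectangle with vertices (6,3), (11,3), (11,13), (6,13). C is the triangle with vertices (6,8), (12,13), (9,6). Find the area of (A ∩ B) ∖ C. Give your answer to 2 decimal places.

24.21

|A ∩ B| = 36.7256.
|(A ∩ B) ∩ C| = 12.5185.
|(A ∩ B) ∖ C| = 36.7256 − 12.5185 = 24.21.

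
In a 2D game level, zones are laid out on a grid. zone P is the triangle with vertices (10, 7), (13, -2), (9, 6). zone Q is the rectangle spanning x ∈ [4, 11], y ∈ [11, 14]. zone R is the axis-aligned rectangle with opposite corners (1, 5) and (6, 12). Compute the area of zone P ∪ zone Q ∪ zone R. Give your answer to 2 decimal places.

60.00

By inclusion–exclusion:
Individual areas: |zone P| = 6, |zone Q| = 21, |zone R| = 35.
|zone P∩zone Q| = 0.
|zone P∩zone R| = 0.
|zone Q∩zone R|: x∈[4,6], y∈[11,12] → 2·1 = 2.
|zone P∩zone Q∩zone R| = 0.
|zone P ∪ zone Q ∪ zone R| = 62 − 2 + 0 = 60.00.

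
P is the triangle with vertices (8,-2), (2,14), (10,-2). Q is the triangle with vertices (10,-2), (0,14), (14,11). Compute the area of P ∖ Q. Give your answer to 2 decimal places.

8.01

|P| = 16, |P∩Q| = 7.986.
|P ∖ Q| = |P| − |P∩Q| = 16 − 7.986 = 8.01.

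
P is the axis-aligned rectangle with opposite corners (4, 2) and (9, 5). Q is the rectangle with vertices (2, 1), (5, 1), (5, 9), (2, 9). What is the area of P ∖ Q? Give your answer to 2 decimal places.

|P∩Q|: x∈[4,5], y∈[2,5] → 1·3 = 3.
|P| = 15.
|P ∖ Q| = |P| − |P∩Q| = 15 − 3 = 12.00.

12.00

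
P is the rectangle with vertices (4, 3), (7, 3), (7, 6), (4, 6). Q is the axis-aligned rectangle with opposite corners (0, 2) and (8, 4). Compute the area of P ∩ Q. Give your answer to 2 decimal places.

3.00

|P∩Q|: x∈[4,7], y∈[3,4] → 3·1 = 3.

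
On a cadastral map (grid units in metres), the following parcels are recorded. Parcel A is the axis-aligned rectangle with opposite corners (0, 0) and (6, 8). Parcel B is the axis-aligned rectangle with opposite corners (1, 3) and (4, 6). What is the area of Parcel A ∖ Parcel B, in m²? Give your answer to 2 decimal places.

39.00

|Parcel A∩Parcel B|: x∈[1,4], y∈[3,6] → 3·3 = 9.
|Parcel A| = 48.
|Parcel A ∖ Parcel B| = |Parcel A| − |Parcel A∩Parcel B| = 48 − 9 = 39.00.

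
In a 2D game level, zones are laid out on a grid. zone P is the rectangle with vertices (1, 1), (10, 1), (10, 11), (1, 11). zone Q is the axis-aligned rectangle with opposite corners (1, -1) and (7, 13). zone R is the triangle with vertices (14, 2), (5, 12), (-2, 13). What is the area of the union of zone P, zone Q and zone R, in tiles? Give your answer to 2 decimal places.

119.84

By inclusion–exclusion:
Individual areas: |zone P| = 90, |zone Q| = 84, |zone R| = 30.5.
|zone P∩zone Q|: x∈[1,7], y∈[1,11] → 6·10 = 60.
|zone P∩zone R| = 19.0674.
|zone Q∩zone R| = 17.6706.
|zone P∩zone Q∩zone R| = 12.0778.
|zone P ∪ zone Q ∪ zone R| = 204.5 − 96.738 + 12.0778 = 119.84.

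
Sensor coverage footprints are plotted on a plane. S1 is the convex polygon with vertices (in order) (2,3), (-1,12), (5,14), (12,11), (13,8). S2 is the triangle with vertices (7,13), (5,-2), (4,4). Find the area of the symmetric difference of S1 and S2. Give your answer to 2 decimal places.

|S1| = 92, |S2| = 13.5, |S1∩S2| = 7.4891.
|S1 △ S2| = |S1| + |S2| − 2·|S1∩S2| = 92 + 13.5 − 14.9782 = 90.52.

90.52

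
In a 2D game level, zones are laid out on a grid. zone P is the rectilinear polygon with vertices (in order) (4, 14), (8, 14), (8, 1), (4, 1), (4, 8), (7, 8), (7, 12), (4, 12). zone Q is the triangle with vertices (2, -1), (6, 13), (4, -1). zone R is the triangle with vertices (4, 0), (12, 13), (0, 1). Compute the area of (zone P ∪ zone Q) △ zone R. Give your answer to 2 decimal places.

|zone P ∪ zone Q| = 49.
|(zone P ∪ zone Q) ∩ zone R| = 19.485.
|(zone P ∪ zone Q) △ zone R| = 49 + 30 − 38.97 = 40.03.

40.03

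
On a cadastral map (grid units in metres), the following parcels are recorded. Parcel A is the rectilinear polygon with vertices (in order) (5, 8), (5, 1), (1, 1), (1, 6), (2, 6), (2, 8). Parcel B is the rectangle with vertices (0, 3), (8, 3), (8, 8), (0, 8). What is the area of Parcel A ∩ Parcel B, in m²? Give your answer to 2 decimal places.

18.00

The intersection is the polygon with vertices (5,3), (1,3), (1,6), (2,6), (2,8), (5,8).
By the shoelace formula its area is 18.00.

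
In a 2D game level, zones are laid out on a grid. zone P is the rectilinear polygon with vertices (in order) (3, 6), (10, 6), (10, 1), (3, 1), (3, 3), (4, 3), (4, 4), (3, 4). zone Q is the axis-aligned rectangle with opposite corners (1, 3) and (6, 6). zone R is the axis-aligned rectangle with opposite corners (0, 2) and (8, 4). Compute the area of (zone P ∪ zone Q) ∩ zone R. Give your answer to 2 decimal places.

The region (zone P ∪ zone Q) ∩ zone R is the polygon with vertices (3,3), (1,3), (1,4), (8,4), (8,2), (3,2).
By the shoelace formula its area is 12.00.

12.00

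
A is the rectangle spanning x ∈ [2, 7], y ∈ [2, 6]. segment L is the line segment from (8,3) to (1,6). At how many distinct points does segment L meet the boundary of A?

2

The segment meets the boundary at (2,5.571), (7,3.429).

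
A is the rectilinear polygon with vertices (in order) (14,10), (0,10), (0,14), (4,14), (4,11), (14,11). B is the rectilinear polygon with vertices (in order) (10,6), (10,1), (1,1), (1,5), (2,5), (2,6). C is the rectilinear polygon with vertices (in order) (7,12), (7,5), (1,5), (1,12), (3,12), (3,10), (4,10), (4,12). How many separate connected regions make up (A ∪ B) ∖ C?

(A ∪ B) ∖ C splits into 3 disjoint pieces (area 7, area 12, area 39).

3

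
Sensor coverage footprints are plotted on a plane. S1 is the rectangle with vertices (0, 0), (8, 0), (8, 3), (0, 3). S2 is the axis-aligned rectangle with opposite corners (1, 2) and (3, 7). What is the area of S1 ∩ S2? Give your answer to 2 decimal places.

2.00

|S1∩S2|: x∈[1,3], y∈[2,3] → 2·1 = 2.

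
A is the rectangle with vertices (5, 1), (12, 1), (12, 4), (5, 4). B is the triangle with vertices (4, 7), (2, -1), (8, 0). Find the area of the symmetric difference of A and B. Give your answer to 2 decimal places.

34.57

|A| = 21, |B| = 23, |A∩B| = 4.7143.
|A △ B| = |A| + |B| − 2·|A∩B| = 21 + 23 − 9.4286 = 34.57.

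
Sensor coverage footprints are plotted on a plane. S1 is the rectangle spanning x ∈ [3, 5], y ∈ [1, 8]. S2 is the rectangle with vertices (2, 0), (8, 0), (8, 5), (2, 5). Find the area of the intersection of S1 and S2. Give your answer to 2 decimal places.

8.00

|S1∩S2|: x∈[3,5], y∈[1,5] → 2·4 = 8.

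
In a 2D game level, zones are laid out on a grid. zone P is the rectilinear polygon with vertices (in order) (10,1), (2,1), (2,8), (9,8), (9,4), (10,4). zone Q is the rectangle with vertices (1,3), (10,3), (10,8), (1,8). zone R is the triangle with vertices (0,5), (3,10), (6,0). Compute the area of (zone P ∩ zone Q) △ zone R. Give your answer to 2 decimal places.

35.13

|zone P ∩ zone Q| = 36.
|(zone P ∩ zone Q) ∩ zone R| = 11.6833.
|(zone P ∩ zone Q) △ zone R| = 36 + 22.5 − 23.3667 = 35.13.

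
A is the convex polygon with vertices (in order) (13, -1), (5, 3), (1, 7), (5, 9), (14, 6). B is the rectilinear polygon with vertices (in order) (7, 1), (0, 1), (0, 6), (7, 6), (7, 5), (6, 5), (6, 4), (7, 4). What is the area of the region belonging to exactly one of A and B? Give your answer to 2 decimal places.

|A| = 69, |B| = 34, |A∩B| = 10.5.
|A △ B| = |A| + |B| − 2·|A∩B| = 69 + 34 − 21 = 82.00.

82.00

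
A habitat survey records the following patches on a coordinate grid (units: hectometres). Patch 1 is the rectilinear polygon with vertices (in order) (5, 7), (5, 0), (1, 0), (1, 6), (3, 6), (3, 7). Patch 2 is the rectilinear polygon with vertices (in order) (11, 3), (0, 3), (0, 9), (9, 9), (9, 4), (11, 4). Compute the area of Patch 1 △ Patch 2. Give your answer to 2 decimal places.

|Patch 1| = 26, |Patch 2| = 56, |Patch 1∩Patch 2| = 14.
|Patch 1 △ Patch 2| = |Patch 1| + |Patch 2| − 2·|Patch 1∩Patch 2| = 26 + 56 − 28 = 54.00.

54.00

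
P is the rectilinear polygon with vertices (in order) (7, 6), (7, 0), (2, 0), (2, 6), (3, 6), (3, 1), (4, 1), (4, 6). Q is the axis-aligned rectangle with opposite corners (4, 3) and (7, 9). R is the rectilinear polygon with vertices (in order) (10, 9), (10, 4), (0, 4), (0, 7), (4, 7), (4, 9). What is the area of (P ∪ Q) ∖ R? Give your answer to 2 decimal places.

17.00

|P ∪ Q| = 34.
|(P ∪ Q) ∩ R| = 17.
|(P ∪ Q) ∖ R| = 34 − 17 = 17.00.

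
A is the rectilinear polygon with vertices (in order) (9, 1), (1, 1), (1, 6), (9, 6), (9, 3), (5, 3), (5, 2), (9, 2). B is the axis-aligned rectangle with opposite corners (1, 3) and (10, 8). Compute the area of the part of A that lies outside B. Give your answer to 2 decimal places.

|A| = 36, |A∩B| = 24.
|A ∖ B| = |A| − |A∩B| = 36 − 24 = 12.00.

12.00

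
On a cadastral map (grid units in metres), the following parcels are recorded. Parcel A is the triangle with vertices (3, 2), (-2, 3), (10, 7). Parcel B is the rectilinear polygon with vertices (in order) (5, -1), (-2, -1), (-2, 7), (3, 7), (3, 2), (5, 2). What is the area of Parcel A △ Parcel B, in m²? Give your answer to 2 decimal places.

48.67

|Parcel A| = 16, |Parcel B| = 46, |Parcel A∩Parcel B| = 6.6667.
|Parcel A △ Parcel B| = |Parcel A| + |Parcel B| − 2·|Parcel A∩Parcel B| = 16 + 46 − 13.3333 = 48.67.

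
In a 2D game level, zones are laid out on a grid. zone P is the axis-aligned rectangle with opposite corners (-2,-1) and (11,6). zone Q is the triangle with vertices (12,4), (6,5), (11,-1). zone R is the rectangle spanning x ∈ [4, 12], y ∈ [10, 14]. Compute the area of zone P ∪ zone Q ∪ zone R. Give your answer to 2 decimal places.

By inclusion–exclusion:
Individual areas: |zone P| = 91, |zone Q| = 15.5, |zone R| = 32.
|zone P∩zone Q| = 12.9167.
|zone P∩zone R| = 0 (no overlap).
|zone Q∩zone R| = 0.
|zone P∩zone Q∩zone R| = 0.
|zone P ∪ zone Q ∪ zone R| = 138.5 − 12.9167 + 0 = 125.58.

125.58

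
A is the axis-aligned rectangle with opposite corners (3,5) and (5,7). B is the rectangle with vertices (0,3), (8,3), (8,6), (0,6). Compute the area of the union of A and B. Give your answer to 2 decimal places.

By inclusion–exclusion:
Individual areas: |A| = 4, |B| = 24.
|A∩B|: x∈[3,5], y∈[5,6] → 2·1 = 2.
|A ∪ B| = 28 − 2 = 26.00.

26.00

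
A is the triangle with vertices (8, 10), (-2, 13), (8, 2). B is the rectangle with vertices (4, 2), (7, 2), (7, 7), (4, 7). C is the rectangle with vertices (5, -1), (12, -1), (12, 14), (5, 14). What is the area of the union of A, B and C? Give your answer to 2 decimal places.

By inclusion–exclusion:
Individual areas: |A| = 40, |B| = 15, |C| = 105.
|A∩B| = 6.75.
|A∩C| = 20.4.
|B∩C|: x∈[5,7], y∈[2,7] → 2·5 = 10.
|A∩B∩C| = 5.6.
|A ∪ B ∪ C| = 160 − 37.15 + 5.6 = 128.45.

128.45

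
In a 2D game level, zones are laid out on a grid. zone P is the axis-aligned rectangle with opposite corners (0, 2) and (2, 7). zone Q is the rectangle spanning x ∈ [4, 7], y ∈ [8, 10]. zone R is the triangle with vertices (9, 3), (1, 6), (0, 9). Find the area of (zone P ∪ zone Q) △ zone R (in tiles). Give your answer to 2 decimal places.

|zone P ∪ zone Q| = 16.
|(zone P ∪ zone Q) ∩ zone R| = 1.3542.
|(zone P ∪ zone Q) △ zone R| = 16 + 10.5 − 2.7083 = 23.79.

23.79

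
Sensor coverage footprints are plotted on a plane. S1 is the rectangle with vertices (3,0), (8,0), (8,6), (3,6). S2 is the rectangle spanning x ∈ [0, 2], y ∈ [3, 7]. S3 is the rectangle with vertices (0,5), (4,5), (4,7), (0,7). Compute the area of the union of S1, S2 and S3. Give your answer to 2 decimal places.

By inclusion–exclusion:
Individual areas: |S1| = 30, |S2| = 8, |S3| = 8.
|S1∩S2| = 0 (no overlap).
|S1∩S3|: x∈[3,4], y∈[5,6] → 1·1 = 1.
|S2∩S3|: x∈[0,2], y∈[5,7] → 2·2 = 4.
|S1∩S2∩S3| = 0.
|S1 ∪ S2 ∪ S3| = 46 − 5 + 0 = 41.00.

41.00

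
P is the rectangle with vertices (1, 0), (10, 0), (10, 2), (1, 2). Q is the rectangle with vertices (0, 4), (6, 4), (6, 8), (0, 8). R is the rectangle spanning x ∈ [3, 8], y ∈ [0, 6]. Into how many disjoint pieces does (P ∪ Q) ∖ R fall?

3

(P ∪ Q) ∖ R splits into 3 disjoint pieces (area 4, area 4, area 18).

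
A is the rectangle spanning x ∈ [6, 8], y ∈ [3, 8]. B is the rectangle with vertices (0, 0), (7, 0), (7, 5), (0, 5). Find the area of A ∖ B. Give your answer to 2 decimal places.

|A∩B|: x∈[6,7], y∈[3,5] → 1·2 = 2.
|A| = 10.
|A ∖ B| = |A| − |A∩B| = 10 − 2 = 8.00.

8.00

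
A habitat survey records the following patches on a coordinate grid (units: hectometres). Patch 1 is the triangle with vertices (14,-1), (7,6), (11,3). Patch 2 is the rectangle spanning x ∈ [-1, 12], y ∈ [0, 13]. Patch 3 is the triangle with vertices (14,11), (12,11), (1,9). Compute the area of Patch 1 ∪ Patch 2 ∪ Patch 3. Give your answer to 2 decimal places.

By inclusion–exclusion:
Individual areas: |Patch 1| = 3.5, |Patch 2| = 169, |Patch 3| = 2.
|Patch 1∩Patch 2| = 2.8333.
|Patch 1∩Patch 3| = 0.
|Patch 2∩Patch 3| = 1.6923.
|Patch 1∩Patch 2∩Patch 3| = 0.
|Patch 1 ∪ Patch 2 ∪ Patch 3| = 174.5 − 4.5256 + 0 = 169.97.

169.97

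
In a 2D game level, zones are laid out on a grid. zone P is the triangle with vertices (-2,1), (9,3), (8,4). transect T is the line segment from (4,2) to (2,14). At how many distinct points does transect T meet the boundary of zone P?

2

The segment meets the boundary at (3.873,2.762), (3.985,2.088).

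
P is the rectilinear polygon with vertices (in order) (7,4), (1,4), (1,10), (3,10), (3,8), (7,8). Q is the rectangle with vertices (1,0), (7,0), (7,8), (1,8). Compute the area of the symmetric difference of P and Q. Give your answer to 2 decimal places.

|P| = 28, |Q| = 48, |P∩Q| = 24.
|P △ Q| = |P| + |Q| − 2·|P∩Q| = 28 + 48 − 48 = 28.00.

28.00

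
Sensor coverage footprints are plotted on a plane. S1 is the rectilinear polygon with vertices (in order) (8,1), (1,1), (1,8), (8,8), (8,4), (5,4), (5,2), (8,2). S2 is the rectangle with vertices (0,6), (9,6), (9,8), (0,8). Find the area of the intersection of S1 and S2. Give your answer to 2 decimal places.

14.00

The intersection is the polygon with vertices (1,8), (8,8), (8,6), (1,6).
By the shoelace formula its area is 14.00.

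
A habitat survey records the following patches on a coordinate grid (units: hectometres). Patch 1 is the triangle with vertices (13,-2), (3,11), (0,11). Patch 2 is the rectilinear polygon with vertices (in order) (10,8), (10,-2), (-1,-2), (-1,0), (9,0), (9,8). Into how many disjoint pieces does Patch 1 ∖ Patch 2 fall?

2

Patch 1 ∖ Patch 2 splits into 2 disjoint pieces (area 1.35, area 17.1).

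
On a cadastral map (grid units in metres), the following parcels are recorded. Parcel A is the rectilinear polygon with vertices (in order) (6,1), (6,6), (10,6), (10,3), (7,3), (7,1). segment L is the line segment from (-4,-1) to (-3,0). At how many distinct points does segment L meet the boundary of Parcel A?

0

The segment lies entirely outside Parcel A and never meets its boundary.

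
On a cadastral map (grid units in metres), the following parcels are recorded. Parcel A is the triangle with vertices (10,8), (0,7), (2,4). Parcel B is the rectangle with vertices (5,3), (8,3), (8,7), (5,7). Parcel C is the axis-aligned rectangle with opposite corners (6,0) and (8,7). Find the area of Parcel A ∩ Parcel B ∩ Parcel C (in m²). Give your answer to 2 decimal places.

1.00

The intersection is the polygon with vertices (8,7), (6,6), (6,7).
By the shoelace formula its area is 1.00.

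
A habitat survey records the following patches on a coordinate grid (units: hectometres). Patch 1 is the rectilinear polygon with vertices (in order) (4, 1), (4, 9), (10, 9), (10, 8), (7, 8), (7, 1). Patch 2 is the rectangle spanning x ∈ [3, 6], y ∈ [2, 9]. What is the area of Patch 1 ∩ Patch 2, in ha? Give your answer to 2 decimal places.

14.00

The intersection is the polygon with vertices (4,9), (6,9), (6,2), (4,2).
By the shoelace formula its area is 14.00.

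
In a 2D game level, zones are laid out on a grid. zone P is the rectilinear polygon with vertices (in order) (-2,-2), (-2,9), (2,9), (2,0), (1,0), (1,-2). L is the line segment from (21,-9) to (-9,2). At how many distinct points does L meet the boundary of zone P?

2

The segment meets the boundary at (-2,-0.567), (1,-1.667).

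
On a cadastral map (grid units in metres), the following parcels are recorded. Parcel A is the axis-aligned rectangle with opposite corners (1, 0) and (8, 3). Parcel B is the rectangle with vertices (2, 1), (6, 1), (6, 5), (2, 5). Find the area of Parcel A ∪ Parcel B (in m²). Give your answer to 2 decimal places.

By inclusion–exclusion:
Individual areas: |Parcel A| = 21, |Parcel B| = 16.
|Parcel A∩Parcel B|: x∈[2,6], y∈[1,3] → 4·2 = 8.
|Parcel A ∪ Parcel B| = 37 − 8 = 29.00.

29.00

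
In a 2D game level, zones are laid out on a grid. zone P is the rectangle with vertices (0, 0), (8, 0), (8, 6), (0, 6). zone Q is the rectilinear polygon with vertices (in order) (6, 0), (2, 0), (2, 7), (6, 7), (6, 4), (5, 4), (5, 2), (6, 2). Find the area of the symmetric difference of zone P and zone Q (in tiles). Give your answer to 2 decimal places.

|zone P| = 48, |zone Q| = 26, |zone P∩zone Q| = 22.
|zone P △ zone Q| = |zone P| + |zone Q| − 2·|zone P∩zone Q| = 48 + 26 − 44 = 30.00.

30.00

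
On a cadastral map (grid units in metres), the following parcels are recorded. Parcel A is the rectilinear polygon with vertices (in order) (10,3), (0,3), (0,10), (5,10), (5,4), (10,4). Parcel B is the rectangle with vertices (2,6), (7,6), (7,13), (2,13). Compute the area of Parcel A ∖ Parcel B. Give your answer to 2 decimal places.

|Parcel A| = 40, |Parcel A∩Parcel B| = 12.
|Parcel A ∖ Parcel B| = |Parcel A| − |Parcel A∩Parcel B| = 40 − 12 = 28.00.

28.00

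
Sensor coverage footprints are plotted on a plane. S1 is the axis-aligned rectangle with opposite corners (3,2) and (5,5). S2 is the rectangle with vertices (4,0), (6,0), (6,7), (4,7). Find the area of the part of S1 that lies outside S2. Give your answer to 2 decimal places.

3.00

|S1∩S2|: x∈[4,5], y∈[2,5] → 1·3 = 3.
|S1| = 6.
|S1 ∖ S2| = |S1| − |S1∩S2| = 6 − 3 = 3.00.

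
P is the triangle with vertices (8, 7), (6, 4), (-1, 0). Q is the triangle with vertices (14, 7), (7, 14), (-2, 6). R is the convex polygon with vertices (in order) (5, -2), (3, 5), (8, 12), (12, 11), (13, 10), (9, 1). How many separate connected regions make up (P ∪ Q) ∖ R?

3

(P ∪ Q) ∖ R splits into 3 disjoint pieces (area 2.1385, area 30.2414, area 2.0596).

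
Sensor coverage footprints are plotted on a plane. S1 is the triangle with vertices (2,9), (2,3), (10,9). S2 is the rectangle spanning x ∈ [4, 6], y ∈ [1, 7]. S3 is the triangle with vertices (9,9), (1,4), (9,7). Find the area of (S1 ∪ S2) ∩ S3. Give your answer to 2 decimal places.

5.81

The region (S1 ∪ S2) ∩ S3 is the polygon with vertices (2,4.625), (9,9), (9,8.25), (6,6), (6,5.875), (2,4.375).
By the shoelace formula its area is 5.81.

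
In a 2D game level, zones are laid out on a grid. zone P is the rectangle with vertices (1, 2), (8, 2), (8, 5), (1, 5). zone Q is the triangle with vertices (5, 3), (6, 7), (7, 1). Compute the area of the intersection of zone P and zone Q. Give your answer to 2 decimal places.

The intersection is the polygon with vertices (6.333,5), (6.833,2), (6,2), (5,3), (5.5,5).
By the shoelace formula its area is 3.75.

3.75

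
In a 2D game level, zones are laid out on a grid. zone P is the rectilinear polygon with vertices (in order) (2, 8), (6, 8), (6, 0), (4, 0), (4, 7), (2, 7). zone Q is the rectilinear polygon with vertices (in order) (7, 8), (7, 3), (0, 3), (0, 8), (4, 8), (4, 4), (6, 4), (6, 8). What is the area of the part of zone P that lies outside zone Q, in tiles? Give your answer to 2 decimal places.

14.00

|zone P| = 18, |zone P∩zone Q| = 4.
|zone P ∖ zone Q| = |zone P| − |zone P∩zone Q| = 18 − 4 = 14.00.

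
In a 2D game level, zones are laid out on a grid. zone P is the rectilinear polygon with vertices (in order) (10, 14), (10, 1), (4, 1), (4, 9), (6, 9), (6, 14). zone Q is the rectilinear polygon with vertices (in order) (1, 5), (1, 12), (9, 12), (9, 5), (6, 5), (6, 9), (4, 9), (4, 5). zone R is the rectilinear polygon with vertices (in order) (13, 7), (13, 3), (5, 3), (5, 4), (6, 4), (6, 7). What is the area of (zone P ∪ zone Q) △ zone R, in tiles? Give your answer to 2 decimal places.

90.00

|zone P ∪ zone Q| = 95.
|(zone P ∪ zone Q) ∩ zone R| = 17.
|(zone P ∪ zone Q) △ zone R| = 95 + 29 − 34 = 90.00.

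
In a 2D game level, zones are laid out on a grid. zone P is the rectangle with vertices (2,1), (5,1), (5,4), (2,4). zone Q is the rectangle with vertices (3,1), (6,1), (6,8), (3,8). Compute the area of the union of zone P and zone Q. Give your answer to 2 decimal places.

By inclusion–exclusion:
Individual areas: |zone P| = 9, |zone Q| = 21.
|zone P∩zone Q|: x∈[3,5], y∈[1,4] → 2·3 = 6.
|zone P ∪ zone Q| = 30 − 6 = 24.00.

24.00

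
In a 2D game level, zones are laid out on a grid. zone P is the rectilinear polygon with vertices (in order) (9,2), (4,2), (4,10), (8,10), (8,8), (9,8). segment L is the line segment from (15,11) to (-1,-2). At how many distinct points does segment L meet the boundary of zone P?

The segment meets the boundary at (4,2.062), (9,6.125).

2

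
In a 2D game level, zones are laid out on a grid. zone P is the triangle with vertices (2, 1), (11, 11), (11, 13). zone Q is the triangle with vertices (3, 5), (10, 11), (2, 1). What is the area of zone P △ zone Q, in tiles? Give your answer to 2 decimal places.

15.60

|zone P| = 9, |zone Q| = 11, |zone P∩zone Q| = 2.2.
|zone P △ zone Q| = |zone P| + |zone Q| − 2·|zone P∩zone Q| = 9 + 11 − 4.4 = 15.60.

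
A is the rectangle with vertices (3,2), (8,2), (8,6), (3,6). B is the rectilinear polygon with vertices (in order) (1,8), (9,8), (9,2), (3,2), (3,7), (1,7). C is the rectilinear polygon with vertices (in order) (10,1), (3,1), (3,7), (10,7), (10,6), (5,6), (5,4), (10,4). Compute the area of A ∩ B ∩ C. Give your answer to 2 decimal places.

14.00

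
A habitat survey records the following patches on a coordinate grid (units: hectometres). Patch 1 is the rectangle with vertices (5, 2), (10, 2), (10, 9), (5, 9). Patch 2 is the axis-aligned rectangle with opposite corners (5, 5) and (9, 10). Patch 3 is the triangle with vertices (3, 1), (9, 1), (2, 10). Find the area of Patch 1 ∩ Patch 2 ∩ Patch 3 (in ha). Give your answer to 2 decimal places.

0.51

The intersection is the polygon with vertices (5,5), (5,6.143), (5.889,5).
By the shoelace formula its area is 0.51.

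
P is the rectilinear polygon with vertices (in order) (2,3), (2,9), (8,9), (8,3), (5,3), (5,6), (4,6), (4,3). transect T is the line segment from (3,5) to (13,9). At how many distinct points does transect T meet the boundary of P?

The segment meets the boundary at (8,7), (5,5.8), (4,5.4).

3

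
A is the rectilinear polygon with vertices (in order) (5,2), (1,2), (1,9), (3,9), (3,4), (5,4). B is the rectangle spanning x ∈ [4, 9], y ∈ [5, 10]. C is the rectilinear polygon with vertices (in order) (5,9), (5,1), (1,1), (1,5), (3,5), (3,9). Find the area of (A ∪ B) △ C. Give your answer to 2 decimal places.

39.00

|A ∪ B| = 43.
|(A ∪ B) ∩ C| = 14.
|(A ∪ B) △ C| = 43 + 24 − 28 = 39.00.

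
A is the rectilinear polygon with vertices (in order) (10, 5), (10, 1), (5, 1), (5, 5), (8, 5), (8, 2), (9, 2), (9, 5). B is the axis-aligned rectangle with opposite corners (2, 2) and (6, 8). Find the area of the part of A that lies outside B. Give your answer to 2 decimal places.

|A| = 17, |A∩B| = 3.
|A ∖ B| = |A| − |A∩B| = 17 − 3 = 14.00.

14.00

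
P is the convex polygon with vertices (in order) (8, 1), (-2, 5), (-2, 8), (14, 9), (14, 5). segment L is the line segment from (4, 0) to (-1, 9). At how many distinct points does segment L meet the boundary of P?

2

The segment meets the boundary at (-0.497,8.094), (2.143,3.343).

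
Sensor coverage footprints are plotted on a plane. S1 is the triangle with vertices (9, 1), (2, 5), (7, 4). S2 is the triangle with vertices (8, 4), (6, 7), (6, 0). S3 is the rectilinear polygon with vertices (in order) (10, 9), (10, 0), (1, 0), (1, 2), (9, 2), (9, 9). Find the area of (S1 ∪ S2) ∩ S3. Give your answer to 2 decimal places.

|S1 ∪ S2| = 11.2611.
|(S1 ∪ S2) ∩ S3| = 1.54.

1.54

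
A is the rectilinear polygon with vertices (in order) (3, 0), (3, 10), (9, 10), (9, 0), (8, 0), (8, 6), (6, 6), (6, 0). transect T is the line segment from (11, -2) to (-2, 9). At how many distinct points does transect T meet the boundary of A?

4

The segment meets the boundary at (3,4.769), (6,2.231), (8,0.538), (8.636,0).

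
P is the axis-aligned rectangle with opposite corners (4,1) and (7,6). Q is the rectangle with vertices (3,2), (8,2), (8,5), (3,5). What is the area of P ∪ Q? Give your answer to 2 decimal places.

21.00

By inclusion–exclusion:
Individual areas: |P| = 15, |Q| = 15.
|P∩Q|: x∈[4,7], y∈[2,5] → 3·3 = 9.
|P ∪ Q| = 30 − 9 = 21.00.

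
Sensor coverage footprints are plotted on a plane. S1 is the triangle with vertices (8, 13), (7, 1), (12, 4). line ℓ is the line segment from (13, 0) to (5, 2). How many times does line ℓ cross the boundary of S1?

2

The segment meets the boundary at (7.588,1.353), (7.041,1.49).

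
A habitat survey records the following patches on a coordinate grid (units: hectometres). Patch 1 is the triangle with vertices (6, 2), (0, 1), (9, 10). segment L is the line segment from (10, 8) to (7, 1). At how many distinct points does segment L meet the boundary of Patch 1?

0

The segment lies entirely outside Patch 1 and never meets its boundary.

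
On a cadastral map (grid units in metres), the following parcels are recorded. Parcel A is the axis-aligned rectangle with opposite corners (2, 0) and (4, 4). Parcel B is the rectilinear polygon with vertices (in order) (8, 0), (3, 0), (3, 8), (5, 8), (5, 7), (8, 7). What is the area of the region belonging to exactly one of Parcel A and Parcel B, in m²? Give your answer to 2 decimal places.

|Parcel A| = 8, |Parcel B| = 37, |Parcel A∩Parcel B| = 4.
|Parcel A △ Parcel B| = |Parcel A| + |Parcel B| − 2·|Parcel A∩Parcel B| = 8 + 37 − 8 = 37.00.

37.00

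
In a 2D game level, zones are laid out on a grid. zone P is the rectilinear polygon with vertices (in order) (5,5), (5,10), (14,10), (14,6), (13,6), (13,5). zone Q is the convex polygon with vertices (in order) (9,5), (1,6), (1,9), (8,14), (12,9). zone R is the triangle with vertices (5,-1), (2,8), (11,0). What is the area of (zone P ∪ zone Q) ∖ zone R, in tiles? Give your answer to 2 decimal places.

75.67

|zone P ∪ zone Q| = 77.9.
|(zone P ∪ zone Q) ∩ zone R| = 2.2329.
|(zone P ∪ zone Q) ∖ zone R| = 77.9 − 2.2329 = 75.67.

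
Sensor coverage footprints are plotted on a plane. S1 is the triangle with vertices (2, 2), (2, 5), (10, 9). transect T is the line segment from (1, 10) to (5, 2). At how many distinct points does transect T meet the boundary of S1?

The segment meets the boundary at (4.087,3.826), (3.2,5.6).

2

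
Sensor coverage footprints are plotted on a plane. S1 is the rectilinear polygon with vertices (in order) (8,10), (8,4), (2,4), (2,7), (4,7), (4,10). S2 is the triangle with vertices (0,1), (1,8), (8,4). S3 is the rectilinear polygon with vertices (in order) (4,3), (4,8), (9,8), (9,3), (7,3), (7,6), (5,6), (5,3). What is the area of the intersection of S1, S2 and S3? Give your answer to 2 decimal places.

2.29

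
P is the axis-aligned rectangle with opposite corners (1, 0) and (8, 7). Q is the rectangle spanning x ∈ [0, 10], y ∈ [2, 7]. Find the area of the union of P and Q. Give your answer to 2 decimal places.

By inclusion–exclusion:
Individual areas: |P| = 49, |Q| = 50.
|P∩Q|: x∈[1,8], y∈[2,7] → 7·5 = 35.
|P ∪ Q| = 99 − 35 = 64.00.

64.00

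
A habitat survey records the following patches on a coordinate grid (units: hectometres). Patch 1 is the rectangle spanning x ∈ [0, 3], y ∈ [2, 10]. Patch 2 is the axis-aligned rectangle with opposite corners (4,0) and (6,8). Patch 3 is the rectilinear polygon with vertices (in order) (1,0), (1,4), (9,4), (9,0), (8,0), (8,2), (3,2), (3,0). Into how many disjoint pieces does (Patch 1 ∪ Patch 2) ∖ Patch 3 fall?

(Patch 1 ∪ Patch 2) ∖ Patch 3 splits into 3 disjoint pieces (area 20, area 4, area 8).

3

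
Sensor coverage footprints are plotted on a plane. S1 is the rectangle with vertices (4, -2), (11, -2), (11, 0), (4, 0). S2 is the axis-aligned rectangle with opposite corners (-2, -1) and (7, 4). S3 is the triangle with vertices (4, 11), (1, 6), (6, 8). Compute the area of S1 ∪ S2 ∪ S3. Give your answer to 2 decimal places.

By inclusion–exclusion:
Individual areas: |S1| = 14, |S2| = 45, |S3| = 9.5.
|S1∩S2|: x∈[4,7], y∈[-1,0] → 3·1 = 3.
|S1∩S3| = 0.
|S2∩S3| = 0.
|S1∩S2∩S3| = 0.
|S1 ∪ S2 ∪ S3| = 68.5 − 3 + 0 = 65.50.

65.50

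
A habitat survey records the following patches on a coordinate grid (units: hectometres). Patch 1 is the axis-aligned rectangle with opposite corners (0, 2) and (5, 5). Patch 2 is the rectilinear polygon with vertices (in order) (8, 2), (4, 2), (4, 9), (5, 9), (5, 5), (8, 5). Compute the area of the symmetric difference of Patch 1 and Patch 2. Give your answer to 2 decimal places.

|Patch 1| = 15, |Patch 2| = 16, |Patch 1∩Patch 2| = 3.
|Patch 1 △ Patch 2| = |Patch 1| + |Patch 2| − 2·|Patch 1∩Patch 2| = 15 + 16 − 6 = 25.00.

25.00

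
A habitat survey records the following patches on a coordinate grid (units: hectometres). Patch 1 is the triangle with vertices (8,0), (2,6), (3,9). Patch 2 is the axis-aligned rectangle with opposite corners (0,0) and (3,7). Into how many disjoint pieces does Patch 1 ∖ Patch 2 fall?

1

Patch 1 ∖ Patch 2 is a single connected region.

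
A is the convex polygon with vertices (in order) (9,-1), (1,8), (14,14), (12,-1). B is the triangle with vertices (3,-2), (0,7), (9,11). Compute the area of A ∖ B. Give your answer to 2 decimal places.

81.00

|A| = 105, |A∩B| = 24.0027.
|A ∖ B| = |A| − |A∩B| = 105 − 24.0027 = 81.00.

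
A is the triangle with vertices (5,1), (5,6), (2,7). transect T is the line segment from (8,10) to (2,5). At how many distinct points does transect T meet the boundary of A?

The segment meets the boundary at (2.706,5.588), (3.714,6.429).

2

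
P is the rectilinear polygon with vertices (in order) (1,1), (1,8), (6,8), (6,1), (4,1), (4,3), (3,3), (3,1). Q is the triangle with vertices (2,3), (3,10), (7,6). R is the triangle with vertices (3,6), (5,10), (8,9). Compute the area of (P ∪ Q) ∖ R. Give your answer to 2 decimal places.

|P ∪ Q| = 36.0857.
|(P ∪ Q) ∩ R| = 2.6333.
|(P ∪ Q) ∖ R| = 36.0857 − 2.6333 = 33.45.

33.45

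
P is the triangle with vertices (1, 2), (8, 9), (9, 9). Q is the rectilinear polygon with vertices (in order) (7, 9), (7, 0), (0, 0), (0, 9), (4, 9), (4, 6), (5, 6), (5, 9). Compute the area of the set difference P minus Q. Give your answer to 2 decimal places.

|P| = 3.5, |P∩Q| = 2.25.
|P ∖ Q| = |P| − |P∩Q| = 3.5 − 2.25 = 1.25.

1.25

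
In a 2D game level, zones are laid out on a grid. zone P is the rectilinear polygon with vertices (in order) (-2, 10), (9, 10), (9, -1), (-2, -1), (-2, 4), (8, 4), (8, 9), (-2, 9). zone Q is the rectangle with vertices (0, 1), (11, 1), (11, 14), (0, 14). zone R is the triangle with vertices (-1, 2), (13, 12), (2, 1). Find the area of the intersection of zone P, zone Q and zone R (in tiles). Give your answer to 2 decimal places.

9.96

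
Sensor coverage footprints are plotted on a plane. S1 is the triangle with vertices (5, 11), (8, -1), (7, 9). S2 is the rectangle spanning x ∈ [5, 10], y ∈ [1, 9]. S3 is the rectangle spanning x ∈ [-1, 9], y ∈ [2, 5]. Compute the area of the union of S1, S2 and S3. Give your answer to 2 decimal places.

59.80

By inclusion–exclusion:
Individual areas: |S1| = 9, |S2| = 40, |S3| = 30.
|S1∩S2| = 7.2.
|S1∩S3| = 2.025.
|S2∩S3|: x∈[5,9], y∈[2,5] → 4·3 = 12.
|S1∩S2∩S3| = 2.025.
|S1 ∪ S2 ∪ S3| = 79 − 21.225 + 2.025 = 59.80.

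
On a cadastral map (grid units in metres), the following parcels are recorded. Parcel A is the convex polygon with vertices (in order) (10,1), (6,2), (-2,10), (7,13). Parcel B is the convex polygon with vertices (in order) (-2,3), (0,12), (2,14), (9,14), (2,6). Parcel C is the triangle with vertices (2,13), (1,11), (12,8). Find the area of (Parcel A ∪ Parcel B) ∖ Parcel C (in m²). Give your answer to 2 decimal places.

|Parcel A ∪ Parcel B| = 95.5505.
|(Parcel A ∪ Parcel B) ∩ Parcel C| = 10.5401.
|(Parcel A ∪ Parcel B) ∖ Parcel C| = 95.5505 − 10.5401 = 85.01.

85.01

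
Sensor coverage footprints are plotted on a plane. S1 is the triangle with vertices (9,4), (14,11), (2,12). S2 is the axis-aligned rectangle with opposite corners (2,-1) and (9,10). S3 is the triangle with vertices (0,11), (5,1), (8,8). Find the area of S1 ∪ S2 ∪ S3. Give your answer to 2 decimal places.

109.08

By inclusion–exclusion:
Individual areas: |S1| = 44.5, |S2| = 77, |S3| = 32.5.
|S1∩S2| = 15.75.
|S1∩S3| = 4.1414.
|S2∩S3| = 29.1667.
|S1∩S2∩S3| = 4.1414.
|S1 ∪ S2 ∪ S3| = 154 − 49.0581 + 4.1414 = 109.08.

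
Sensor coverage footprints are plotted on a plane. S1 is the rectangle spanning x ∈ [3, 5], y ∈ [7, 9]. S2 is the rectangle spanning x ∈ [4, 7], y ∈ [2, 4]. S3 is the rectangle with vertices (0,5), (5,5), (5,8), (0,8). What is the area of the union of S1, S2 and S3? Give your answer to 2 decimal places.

By inclusion–exclusion:
Individual areas: |S1| = 4, |S2| = 6, |S3| = 15.
|S1∩S2| = 0 (no overlap).
|S1∩S3|: x∈[3,5], y∈[7,8] → 2·1 = 2.
|S2∩S3| = 0 (no overlap).
|S1∩S2∩S3| = 0.
|S1 ∪ S2 ∪ S3| = 25 − 2 + 0 = 23.00.

23.00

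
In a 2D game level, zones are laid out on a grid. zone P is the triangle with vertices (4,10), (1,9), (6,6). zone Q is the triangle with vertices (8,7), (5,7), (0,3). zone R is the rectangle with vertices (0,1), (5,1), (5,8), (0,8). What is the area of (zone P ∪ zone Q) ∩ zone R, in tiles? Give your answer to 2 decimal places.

The region (zone P ∪ zone Q) ∩ zone R is the polygon with vertices (0,3), (4.714,6.771), (2.667,8), (5,8), (5,5.5).
By the shoelace formula its area is 5.33.

5.33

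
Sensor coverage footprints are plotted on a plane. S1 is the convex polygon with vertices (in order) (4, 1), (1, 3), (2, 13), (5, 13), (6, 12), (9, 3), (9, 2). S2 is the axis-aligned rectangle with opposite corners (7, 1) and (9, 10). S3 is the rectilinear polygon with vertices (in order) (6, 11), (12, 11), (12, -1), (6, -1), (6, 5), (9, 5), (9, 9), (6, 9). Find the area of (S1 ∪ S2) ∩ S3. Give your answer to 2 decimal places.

|S1 ∪ S2| = 78.1.
|(S1 ∪ S2) ∩ S3| = 14.83.

14.83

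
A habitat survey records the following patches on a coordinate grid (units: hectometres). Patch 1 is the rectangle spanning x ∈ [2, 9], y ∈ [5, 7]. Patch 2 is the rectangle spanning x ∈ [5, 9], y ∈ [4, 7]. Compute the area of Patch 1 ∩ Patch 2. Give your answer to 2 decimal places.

8.00

|Patch 1∩Patch 2|: x∈[5,9], y∈[5,7] → 4·2 = 8.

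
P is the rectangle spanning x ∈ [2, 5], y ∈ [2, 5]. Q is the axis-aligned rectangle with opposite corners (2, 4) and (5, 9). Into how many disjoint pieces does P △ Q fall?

2

P △ Q splits into 2 disjoint pieces (area 6, area 12).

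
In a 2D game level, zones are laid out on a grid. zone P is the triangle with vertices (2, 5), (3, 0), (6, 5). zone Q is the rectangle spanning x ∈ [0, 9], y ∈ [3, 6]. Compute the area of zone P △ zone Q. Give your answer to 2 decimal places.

24.20

|zone P| = 10, |zone Q| = 27, |zone P∩zone Q| = 6.4.
|zone P △ zone Q| = |zone P| + |zone Q| − 2·|zone P∩zone Q| = 10 + 27 − 12.8 = 24.20.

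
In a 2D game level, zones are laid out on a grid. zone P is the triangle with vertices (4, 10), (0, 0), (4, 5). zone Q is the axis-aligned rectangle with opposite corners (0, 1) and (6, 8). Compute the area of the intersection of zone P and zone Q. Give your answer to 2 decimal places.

The intersection is the polygon with vertices (3.2,8), (4,8), (4,5), (0.8,1), (0.4,1).
By the shoelace formula its area is 9.00.

9.00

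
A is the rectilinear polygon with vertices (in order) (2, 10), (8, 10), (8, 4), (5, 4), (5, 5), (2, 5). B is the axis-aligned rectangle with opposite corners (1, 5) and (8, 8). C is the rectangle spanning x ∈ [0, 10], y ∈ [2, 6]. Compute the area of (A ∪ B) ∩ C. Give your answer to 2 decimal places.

The region (A ∪ B) ∩ C is the polygon with vertices (8,5), (8,4), (5,4), (5,5), (2,5), (1,5), (1,6), (8,6).
By the shoelace formula its area is 10.00.

10.00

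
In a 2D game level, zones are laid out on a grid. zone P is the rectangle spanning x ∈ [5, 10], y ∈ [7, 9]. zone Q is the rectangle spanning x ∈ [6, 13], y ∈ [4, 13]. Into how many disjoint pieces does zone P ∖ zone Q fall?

1

zone P ∖ zone Q is a single connected region.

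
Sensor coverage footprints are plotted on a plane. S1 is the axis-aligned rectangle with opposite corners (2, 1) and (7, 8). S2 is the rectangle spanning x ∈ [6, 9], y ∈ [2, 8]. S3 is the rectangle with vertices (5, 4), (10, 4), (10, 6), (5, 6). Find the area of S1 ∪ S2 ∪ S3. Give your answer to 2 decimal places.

By inclusion–exclusion:
Individual areas: |S1| = 35, |S2| = 18, |S3| = 10.
|S1∩S2|: x∈[6,7], y∈[2,8] → 1·6 = 6.
|S1∩S3|: x∈[5,7], y∈[4,6] → 2·2 = 4.
|S2∩S3|: x∈[6,9], y∈[4,6] → 3·2 = 6.
|S1∩S2∩S3| = 2.
|S1 ∪ S2 ∪ S3| = 63 − 16 + 2 = 49.00.

49.00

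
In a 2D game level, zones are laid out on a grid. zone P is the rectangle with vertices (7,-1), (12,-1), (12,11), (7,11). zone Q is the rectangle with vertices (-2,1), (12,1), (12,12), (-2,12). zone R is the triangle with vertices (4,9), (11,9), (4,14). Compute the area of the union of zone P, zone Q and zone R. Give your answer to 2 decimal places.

By inclusion–exclusion:
Individual areas: |zone P| = 60, |zone Q| = 154, |zone R| = 17.5.
|zone P∩zone Q|: x∈[7,12], y∈[1,11] → 5·10 = 50.
|zone P∩zone R| = 5.2.
|zone Q∩zone R| = 14.7.
|zone P∩zone Q∩zone R| = 5.2.
|zone P ∪ zone Q ∪ zone R| = 231.5 − 69.9 + 5.2 = 166.80.

166.80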